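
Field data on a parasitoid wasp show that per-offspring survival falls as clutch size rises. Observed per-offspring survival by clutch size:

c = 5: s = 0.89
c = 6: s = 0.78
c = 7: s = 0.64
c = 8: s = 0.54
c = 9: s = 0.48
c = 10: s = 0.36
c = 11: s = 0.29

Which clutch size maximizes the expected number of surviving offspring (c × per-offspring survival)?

Expected surviving offspring = c × s(c):
  c=5: 5 × 0.89 = 4.450
  c=6: 6 × 0.78 = 4.680
  c=7: 7 × 0.64 = 4.480
  c=8: 8 × 0.54 = 4.320
  c=9: 9 × 0.48 = 4.320
  c=10: 10 × 0.36 = 3.600
  c=11: 11 × 0.29 = 3.190
Maximum at c = 6 (4.680 surviving offspring).

6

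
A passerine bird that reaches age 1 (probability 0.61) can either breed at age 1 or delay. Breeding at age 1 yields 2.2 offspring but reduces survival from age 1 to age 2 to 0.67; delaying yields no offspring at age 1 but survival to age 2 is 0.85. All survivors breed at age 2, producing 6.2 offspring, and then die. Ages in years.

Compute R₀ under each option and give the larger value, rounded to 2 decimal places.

3.88

breed at age 1: R₀ = 0.61 × (2.2 + 0.67 × 6.2) = 0.61 × 6.3540 = 3.8759
delay to age 2: R₀ = 0.61 × (0.85 × 6.2) = 0.61 × 5.2700 = 3.2147
Higher: breed at age 1 (3.8759).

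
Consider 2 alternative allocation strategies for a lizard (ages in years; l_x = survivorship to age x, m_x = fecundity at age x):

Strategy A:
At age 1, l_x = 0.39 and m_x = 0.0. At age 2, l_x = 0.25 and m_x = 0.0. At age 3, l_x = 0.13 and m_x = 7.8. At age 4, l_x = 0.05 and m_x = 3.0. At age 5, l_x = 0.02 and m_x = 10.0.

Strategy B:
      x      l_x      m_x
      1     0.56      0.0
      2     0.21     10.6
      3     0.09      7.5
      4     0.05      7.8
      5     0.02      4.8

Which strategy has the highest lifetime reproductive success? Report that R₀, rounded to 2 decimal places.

Strategy A: R₀ = 0.39×0.0 + 0.25×0.0 + 0.13×7.8 + 0.05×3.0 + 0.02×10.0 = 1.3640
Strategy B: R₀ = 0.56×0.0 + 0.21×10.6 + 0.09×7.5 + 0.05×7.8 + 0.02×4.8 = 3.3870
Highest R₀: strategy B with 3.3870.

3.39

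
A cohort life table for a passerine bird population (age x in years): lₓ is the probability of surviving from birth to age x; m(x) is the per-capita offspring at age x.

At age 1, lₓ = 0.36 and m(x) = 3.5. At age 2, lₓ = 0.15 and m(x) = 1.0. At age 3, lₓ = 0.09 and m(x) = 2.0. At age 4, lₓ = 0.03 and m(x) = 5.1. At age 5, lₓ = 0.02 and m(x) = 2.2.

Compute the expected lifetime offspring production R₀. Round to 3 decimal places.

1.787

R₀ = Σ lₓ m(x):
  age 1: 0.36 × 3.5 = 1.2600
  age 2: 0.15 × 1.0 = 0.1500
  age 3: 0.09 × 2.0 = 0.1800
  age 4: 0.03 × 5.1 = 0.1530
  age 5: 0.02 × 2.2 = 0.0440
R₀ = 1.2600 + 0.1500 + 0.1800 + 0.1530 + 0.0440 = 1.7870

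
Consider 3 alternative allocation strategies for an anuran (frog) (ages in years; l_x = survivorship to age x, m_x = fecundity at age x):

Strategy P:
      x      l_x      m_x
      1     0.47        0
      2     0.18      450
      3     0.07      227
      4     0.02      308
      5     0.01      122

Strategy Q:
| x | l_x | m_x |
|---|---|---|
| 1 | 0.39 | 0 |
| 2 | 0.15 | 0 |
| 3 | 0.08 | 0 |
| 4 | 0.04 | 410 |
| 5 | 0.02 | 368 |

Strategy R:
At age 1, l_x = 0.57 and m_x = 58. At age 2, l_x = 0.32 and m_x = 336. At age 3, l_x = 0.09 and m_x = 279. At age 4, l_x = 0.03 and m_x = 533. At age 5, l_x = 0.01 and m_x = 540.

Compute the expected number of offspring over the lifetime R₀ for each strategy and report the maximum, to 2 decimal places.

Strategy P: R₀ = 0.47×0 + 0.18×450 + 0.07×227 + 0.02×308 + 0.01×122 = 104.2700
Strategy Q: R₀ = 0.39×0 + 0.15×0 + 0.08×0 + 0.04×410 + 0.02×368 = 23.7600
Strategy R: R₀ = 0.57×58 + 0.32×336 + 0.09×279 + 0.03×533 + 0.01×540 = 187.0800
Highest R₀: strategy R with 187.0800.

187.08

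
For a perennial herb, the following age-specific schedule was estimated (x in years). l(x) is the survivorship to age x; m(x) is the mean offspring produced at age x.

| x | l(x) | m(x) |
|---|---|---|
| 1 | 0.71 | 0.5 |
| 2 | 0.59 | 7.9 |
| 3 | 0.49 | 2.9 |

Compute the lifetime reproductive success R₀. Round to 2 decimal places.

6.44

R₀ = Σ l(x) m(x):
  age 1: 0.71 × 0.5 = 0.3550
  age 2: 0.59 × 7.9 = 4.6610
  age 3: 0.49 × 2.9 = 1.4210
R₀ = 0.3550 + 4.6610 + 1.4210 = 6.4370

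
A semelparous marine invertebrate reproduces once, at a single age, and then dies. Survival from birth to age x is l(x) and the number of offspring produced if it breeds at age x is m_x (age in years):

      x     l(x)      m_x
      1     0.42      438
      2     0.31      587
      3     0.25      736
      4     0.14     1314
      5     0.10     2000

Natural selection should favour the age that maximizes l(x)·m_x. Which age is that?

5

Expected offspring if breeding at age x = l(x) × m_x:
  age 1: 0.42 × 438 = 183.960
  age 2: 0.31 × 587 = 181.970
  age 3: 0.25 × 736 = 184.000
  age 4: 0.14 × 1314 = 183.960
  age 5: 0.10 × 2000 = 200.000
Maximum at age 5 (200.000).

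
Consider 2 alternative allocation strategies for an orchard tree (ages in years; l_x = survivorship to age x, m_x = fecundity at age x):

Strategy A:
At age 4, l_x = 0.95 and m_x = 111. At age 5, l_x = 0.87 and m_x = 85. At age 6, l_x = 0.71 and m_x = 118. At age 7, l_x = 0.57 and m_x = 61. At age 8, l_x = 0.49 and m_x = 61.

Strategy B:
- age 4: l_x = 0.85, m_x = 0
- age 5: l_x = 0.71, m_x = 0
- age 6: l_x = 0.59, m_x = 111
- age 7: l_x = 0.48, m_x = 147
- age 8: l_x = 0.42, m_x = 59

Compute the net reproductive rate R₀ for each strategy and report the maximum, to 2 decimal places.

Strategy A: R₀ = 0.95×111 + 0.87×85 + 0.71×118 + 0.57×61 + 0.49×61 = 327.8400
Strategy B: R₀ = 0.85×0 + 0.71×0 + 0.59×111 + 0.48×147 + 0.42×59 = 160.8300
Highest R₀: strategy A with 327.8400.

327.84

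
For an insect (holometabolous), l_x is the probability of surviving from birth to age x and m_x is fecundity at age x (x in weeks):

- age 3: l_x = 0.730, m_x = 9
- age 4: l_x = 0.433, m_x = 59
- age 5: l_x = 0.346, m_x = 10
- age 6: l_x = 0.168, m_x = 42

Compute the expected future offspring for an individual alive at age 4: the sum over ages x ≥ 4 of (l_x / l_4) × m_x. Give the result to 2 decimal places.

l_4 = 0.433. Conditional survival from age 4 to x is l_x / l_4.
  x=4: (0.433/0.433) × 59 = 59.0000
  x=5: (0.346/0.433) × 10 = 7.9908
  x=6: (0.168/0.433) × 42 = 16.2956
Sum = 59.0000 + 7.9908 + 16.2956 = 83.2864

83.29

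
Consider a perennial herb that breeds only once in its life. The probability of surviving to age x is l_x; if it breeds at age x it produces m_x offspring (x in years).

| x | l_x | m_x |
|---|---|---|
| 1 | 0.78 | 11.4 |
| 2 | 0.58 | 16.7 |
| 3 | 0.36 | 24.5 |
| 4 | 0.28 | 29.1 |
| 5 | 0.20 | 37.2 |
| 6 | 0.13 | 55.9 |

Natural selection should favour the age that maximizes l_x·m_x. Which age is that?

Expected offspring if breeding at age x = l_x × m_x:
  age 1: 0.78 × 11.4 = 8.892
  age 2: 0.58 × 16.7 = 9.686
  age 3: 0.36 × 24.5 = 8.820
  age 4: 0.28 × 29.1 = 8.148
  age 5: 0.20 × 37.2 = 7.440
  age 6: 0.13 × 55.9 = 7.267
Maximum at age 2 (9.686).

2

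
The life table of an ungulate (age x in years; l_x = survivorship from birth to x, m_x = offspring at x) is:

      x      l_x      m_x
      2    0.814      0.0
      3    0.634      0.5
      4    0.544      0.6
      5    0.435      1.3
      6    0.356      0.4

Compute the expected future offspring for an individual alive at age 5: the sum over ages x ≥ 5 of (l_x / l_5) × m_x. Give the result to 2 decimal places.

1.63

l_5 = 0.435. Conditional survival from age 5 to x is l_x / l_5.
  x=5: (0.435/0.435) × 1.3 = 1.3000
  x=6: (0.356/0.435) × 0.4 = 0.3274
Sum = 1.3000 + 0.3274 = 1.6274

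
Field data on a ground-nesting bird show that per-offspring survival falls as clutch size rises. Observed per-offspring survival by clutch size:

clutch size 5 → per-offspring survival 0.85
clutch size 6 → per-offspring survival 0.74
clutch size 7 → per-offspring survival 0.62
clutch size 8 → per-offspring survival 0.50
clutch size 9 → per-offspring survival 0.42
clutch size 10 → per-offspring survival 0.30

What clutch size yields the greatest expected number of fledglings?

6

Expected fledglings = c × s(c):
  c=5: 5 × 0.85 = 4.250
  c=6: 6 × 0.74 = 4.440
  c=7: 7 × 0.62 = 4.340
  c=8: 8 × 0.50 = 4.000
  c=9: 9 × 0.42 = 3.780
  c=10: 10 × 0.30 = 3.000
Maximum at c = 6 (4.440 fledglings).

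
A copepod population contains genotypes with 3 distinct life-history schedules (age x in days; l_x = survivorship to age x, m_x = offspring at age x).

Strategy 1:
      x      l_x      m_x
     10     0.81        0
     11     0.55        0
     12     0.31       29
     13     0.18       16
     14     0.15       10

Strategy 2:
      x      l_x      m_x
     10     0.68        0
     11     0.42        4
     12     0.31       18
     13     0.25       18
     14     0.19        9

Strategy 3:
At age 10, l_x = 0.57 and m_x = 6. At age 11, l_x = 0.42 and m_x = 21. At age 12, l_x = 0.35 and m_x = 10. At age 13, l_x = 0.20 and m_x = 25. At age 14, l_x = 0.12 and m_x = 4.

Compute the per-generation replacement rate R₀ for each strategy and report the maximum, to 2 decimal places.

21.22

Strategy 1: R₀ = 0.81×0 + 0.55×0 + 0.31×29 + 0.18×16 + 0.15×10 = 13.3700
Strategy 2: R₀ = 0.68×0 + 0.42×4 + 0.31×18 + 0.25×18 + 0.19×9 = 13.4700
Strategy 3: R₀ = 0.57×6 + 0.42×21 + 0.35×10 + 0.20×25 + 0.12×4 = 21.2200
Highest R₀: strategy 3 with 21.2200.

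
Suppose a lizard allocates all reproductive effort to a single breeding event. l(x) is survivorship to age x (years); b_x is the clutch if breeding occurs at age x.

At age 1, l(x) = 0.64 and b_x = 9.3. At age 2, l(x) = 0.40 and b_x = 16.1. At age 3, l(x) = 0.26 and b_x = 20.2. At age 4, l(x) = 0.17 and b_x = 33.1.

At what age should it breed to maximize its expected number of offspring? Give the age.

2

Expected offspring if breeding at age x = l(x) × b_x:
  age 1: 0.64 × 9.3 = 5.952
  age 2: 0.40 × 16.1 = 6.440
  age 3: 0.26 × 20.2 = 5.252
  age 4: 0.17 × 33.1 = 5.627
Maximum at age 2 (6.440).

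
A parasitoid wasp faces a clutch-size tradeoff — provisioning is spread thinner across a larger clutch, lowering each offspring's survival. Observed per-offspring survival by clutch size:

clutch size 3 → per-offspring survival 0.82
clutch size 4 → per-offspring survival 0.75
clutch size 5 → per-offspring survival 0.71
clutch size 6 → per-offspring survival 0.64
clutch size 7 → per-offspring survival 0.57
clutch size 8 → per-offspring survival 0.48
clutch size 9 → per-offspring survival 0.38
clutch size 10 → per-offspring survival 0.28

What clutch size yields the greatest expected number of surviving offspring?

7

Expected surviving offspring = c × s(c):
  c=3: 3 × 0.82 = 2.460
  c=4: 4 × 0.75 = 3.000
  c=5: 5 × 0.71 = 3.550
  c=6: 6 × 0.64 = 3.840
  c=7: 7 × 0.57 = 3.990
  c=8: 8 × 0.48 = 3.840
  c=9: 9 × 0.38 = 3.420
  c=10: 10 × 0.28 = 2.800
Maximum at c = 7 (3.990 surviving offspring).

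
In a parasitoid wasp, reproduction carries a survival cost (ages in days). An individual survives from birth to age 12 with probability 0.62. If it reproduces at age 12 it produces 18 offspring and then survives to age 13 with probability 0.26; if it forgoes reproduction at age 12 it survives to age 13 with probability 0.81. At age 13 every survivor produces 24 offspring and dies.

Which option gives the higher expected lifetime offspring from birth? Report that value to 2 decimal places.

breed at age 12: R₀ = 0.62 × (18 + 0.26 × 24) = 0.62 × 24.2400 = 15.0288
delay to age 13: R₀ = 0.62 × (0.81 × 24) = 0.62 × 19.4400 = 12.0528
Higher: breed at age 12 (15.0288).

15.03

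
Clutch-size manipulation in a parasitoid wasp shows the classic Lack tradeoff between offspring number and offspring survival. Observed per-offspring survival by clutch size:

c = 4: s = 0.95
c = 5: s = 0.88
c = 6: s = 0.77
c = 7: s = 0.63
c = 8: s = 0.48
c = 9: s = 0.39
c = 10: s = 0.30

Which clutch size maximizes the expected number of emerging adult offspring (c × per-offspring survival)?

6

Expected emerging adult offspring = c × s(c):
  c=4: 4 × 0.95 = 3.800
  c=5: 5 × 0.88 = 4.400
  c=6: 6 × 0.77 = 4.620
  c=7: 7 × 0.63 = 4.410
  c=8: 8 × 0.48 = 3.840
  c=9: 9 × 0.39 = 3.510
  c=10: 10 × 0.30 = 3.000
Maximum at c = 6 (4.620 emerging adult offspring).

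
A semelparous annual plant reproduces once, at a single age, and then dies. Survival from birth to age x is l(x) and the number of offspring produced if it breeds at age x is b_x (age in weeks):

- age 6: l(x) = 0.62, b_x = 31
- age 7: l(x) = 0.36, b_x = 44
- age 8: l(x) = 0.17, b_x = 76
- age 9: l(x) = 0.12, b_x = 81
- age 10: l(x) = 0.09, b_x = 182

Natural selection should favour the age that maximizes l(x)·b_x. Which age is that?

6

Expected offspring if breeding at age x = l(x) × b_x:
  age 6: 0.62 × 31 = 19.220
  age 7: 0.36 × 44 = 15.840
  age 8: 0.17 × 76 = 12.920
  age 9: 0.12 × 81 = 9.720
  age 10: 0.09 × 182 = 16.380
Maximum at age 6 (19.220).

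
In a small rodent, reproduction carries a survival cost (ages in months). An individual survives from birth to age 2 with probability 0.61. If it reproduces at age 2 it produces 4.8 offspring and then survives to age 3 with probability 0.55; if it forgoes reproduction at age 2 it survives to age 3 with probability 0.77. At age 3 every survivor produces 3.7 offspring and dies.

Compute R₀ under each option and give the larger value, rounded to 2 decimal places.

breed at age 2: R₀ = 0.61 × (4.8 + 0.55 × 3.7) = 0.61 × 6.8350 = 4.1693
delay to age 3: R₀ = 0.61 × (0.77 × 3.7) = 0.61 × 2.8490 = 1.7379
Higher: breed at age 2 (4.1693).

4.17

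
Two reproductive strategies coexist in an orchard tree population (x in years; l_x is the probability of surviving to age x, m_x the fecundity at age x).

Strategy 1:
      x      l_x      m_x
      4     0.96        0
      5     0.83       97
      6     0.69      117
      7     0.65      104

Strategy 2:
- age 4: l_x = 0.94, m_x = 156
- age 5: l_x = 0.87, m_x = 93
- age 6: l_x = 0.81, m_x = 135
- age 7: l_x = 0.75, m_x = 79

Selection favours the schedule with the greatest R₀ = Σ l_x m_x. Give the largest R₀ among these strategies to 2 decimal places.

396.15

Strategy 1: R₀ = 0.96×0 + 0.83×97 + 0.69×117 + 0.65×104 = 228.8400
Strategy 2: R₀ = 0.94×156 + 0.87×93 + 0.81×135 + 0.75×79 = 396.1500
Highest R₀: strategy 2 with 396.1500.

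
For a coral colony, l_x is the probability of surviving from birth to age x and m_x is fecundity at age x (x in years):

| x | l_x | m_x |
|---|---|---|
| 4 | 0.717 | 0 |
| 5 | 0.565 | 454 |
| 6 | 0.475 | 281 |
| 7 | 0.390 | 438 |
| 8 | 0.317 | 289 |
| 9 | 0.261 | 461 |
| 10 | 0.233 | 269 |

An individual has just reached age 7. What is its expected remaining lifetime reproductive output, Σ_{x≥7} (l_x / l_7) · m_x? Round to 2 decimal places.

l_7 = 0.390. Conditional survival from age 7 to x is l_x / l_7.
  x=7: (0.390/0.390) × 438 = 438.0000
  x=8: (0.317/0.390) × 289 = 234.9051
  x=9: (0.261/0.390) × 461 = 308.5154
  x=10: (0.233/0.390) × 269 = 160.7103
Sum = 438.0000 + 234.9051 + 308.5154 + 160.7103 = 1142.1308

1142.13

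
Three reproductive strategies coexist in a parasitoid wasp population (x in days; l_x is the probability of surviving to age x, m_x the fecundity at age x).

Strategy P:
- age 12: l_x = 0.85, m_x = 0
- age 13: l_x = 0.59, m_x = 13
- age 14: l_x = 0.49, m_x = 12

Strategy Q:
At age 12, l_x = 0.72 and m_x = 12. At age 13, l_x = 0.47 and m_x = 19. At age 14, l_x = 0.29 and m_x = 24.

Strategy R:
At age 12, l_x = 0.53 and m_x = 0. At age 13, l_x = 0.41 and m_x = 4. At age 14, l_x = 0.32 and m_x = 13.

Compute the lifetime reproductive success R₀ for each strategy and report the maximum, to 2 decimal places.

Strategy P: R₀ = 0.85×0 + 0.59×13 + 0.49×12 = 13.5500
Strategy Q: R₀ = 0.72×12 + 0.47×19 + 0.29×24 = 24.5300
Strategy R: R₀ = 0.53×0 + 0.41×4 + 0.32×13 = 5.8000
Highest R₀: strategy Q with 24.5300.

24.53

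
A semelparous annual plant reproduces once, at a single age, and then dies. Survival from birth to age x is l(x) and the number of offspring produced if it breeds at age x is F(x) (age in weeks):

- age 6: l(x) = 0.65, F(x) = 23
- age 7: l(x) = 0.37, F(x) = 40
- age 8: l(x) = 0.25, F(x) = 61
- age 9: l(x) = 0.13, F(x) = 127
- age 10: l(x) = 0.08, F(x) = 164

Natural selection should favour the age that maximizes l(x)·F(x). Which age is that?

9

Expected offspring if breeding at age x = l(x) × F(x):
  age 6: 0.65 × 23 = 14.950
  age 7: 0.37 × 40 = 14.800
  age 8: 0.25 × 61 = 15.250
  age 9: 0.13 × 127 = 16.510
  age 10: 0.08 × 164 = 13.120
Maximum at age 9 (16.510).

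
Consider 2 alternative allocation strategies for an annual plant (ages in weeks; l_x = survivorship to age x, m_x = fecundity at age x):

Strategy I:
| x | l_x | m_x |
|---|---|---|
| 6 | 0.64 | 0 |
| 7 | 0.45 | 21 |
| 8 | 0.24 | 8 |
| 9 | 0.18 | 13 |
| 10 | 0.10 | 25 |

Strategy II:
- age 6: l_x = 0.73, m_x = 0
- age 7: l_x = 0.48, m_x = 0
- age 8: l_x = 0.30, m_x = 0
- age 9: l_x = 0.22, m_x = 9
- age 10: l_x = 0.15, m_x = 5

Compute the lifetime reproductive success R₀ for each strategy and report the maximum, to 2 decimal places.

16.21

Strategy I: R₀ = 0.64×0 + 0.45×21 + 0.24×8 + 0.18×13 + 0.10×25 = 16.2100
Strategy II: R₀ = 0.73×0 + 0.48×0 + 0.30×0 + 0.22×9 + 0.15×5 = 2.7300
Highest R₀: strategy I with 16.2100.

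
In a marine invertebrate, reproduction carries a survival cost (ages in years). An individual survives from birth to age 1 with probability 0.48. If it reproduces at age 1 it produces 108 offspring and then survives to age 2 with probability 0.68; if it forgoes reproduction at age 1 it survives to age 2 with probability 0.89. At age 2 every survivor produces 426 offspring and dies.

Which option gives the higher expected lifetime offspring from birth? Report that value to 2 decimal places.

190.89

breed at age 1: R₀ = 0.48 × (108 + 0.68 × 426) = 0.48 × 397.6800 = 190.8864
delay to age 2: R₀ = 0.48 × (0.89 × 426) = 0.48 × 379.1400 = 181.9872
Higher: breed at age 1 (190.8864).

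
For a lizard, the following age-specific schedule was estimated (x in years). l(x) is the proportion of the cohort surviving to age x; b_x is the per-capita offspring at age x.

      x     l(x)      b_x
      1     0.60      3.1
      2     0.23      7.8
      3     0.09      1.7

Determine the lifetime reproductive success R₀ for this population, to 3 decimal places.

3.807

R₀ = Σ l(x) b_x:
  age 1: 0.60 × 3.1 = 1.8600
  age 2: 0.23 × 7.8 = 1.7940
  age 3: 0.09 × 1.7 = 0.1530
R₀ = 1.8600 + 1.7940 + 0.1530 = 3.8070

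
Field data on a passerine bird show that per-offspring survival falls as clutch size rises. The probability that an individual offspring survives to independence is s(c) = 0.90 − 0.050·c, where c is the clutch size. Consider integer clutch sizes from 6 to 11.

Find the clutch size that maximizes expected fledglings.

Expected fledglings = c × s(c):
  c=6: 6 × 0.600 = 3.600
  c=7: 7 × 0.550 = 3.850
  c=8: 8 × 0.500 = 4.000
  c=9: 9 × 0.450 = 4.050
  c=10: 10 × 0.400 = 4.000
  c=11: 11 × 0.350 = 3.850
Maximum at c = 9 (4.050 fledglings).

9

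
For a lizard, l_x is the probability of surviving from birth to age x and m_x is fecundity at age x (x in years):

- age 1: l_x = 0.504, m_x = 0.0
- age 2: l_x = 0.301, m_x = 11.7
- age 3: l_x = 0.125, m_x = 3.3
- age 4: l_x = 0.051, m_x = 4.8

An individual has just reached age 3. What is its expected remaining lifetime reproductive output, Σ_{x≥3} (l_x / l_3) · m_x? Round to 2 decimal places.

5.26

l_3 = 0.125. Conditional survival from age 3 to x is l_x / l_3.
  x=3: (0.125/0.125) × 3.3 = 3.3000
  x=4: (0.051/0.125) × 4.8 = 1.9584
Sum = 3.3000 + 1.9584 = 5.2584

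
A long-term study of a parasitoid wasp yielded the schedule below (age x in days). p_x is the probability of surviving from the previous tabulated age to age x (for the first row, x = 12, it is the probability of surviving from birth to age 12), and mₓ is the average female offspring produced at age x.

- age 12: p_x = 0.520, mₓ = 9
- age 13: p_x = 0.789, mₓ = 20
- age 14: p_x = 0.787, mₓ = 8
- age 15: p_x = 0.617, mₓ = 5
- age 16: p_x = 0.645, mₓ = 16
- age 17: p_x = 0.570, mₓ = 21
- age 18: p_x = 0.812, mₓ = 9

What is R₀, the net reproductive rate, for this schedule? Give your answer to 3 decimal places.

20.594

Survivorship from birth: l_x = p_12·p_13·…·p_x.
  l_12 = 0.52000
  l_13 = 0.41028
  l_14 = 0.32289
  l_15 = 0.19922
  l_16 = 0.12850
  l_17 = 0.07324
  l_18 = 0.05947
R₀ = Σ l_x mₓ:
  age 12: 0.52000 × 9 = 4.6800
  age 13: 0.41028 × 20 = 8.2056
  age 14: 0.32289 × 8 = 2.5831
  age 15: 0.19922 × 5 = 0.9961
  age 16: 0.12850 × 16 = 2.0560
  age 17: 0.07324 × 21 = 1.5380
  age 18: 0.05947 × 9 = 0.5352
R₀ = 4.6800 + 8.2056 + 2.5831 + 0.9961 + 2.0560 + 1.5380 + 0.5352 = 20.5941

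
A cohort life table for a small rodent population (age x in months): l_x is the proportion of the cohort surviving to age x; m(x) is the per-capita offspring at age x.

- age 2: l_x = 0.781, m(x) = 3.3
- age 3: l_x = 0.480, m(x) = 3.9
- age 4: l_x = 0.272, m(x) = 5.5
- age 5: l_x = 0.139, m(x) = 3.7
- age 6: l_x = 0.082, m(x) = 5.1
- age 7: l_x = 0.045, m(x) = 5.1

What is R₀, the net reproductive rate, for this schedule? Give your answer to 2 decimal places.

7.11

R₀ = Σ l_x m(x):
  age 2: 0.781 × 3.3 = 2.5773
  age 3: 0.480 × 3.9 = 1.8720
  age 4: 0.272 × 5.5 = 1.4960
  age 5: 0.139 × 3.7 = 0.5143
  age 6: 0.082 × 5.1 = 0.4182
  age 7: 0.045 × 5.1 = 0.2295
R₀ = 2.5773 + 1.8720 + 1.4960 + 0.5143 + 0.4182 + 0.2295 = 7.1073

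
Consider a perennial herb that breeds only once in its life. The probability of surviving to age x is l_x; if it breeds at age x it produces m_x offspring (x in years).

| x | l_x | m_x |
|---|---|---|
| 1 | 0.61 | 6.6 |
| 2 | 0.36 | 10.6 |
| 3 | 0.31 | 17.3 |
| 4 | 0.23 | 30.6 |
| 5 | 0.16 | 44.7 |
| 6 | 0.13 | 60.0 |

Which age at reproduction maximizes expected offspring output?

Expected offspring if breeding at age x = l_x × m_x:
  age 1: 0.61 × 6.6 = 4.026
  age 2: 0.36 × 10.6 = 3.816
  age 3: 0.31 × 17.3 = 5.363
  age 4: 0.23 × 30.6 = 7.038
  age 5: 0.16 × 44.7 = 7.152
  age 6: 0.13 × 60.0 = 7.800
Maximum at age 6 (7.800).

6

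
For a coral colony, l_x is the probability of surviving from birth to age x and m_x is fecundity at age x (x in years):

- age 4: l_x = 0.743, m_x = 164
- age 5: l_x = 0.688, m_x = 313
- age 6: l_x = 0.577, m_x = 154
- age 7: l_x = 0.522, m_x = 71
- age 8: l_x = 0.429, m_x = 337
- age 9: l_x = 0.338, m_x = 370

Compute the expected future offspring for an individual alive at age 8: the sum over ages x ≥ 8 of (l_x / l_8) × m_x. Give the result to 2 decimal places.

l_8 = 0.429. Conditional survival from age 8 to x is l_x / l_8.
  x=8: (0.429/0.429) × 337 = 337.0000
  x=9: (0.338/0.429) × 370 = 291.5152
Sum = 337.0000 + 291.5152 = 628.5152

628.52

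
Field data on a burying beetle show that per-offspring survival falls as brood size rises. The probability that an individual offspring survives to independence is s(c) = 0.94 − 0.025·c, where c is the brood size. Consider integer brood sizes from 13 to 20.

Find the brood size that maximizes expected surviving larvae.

Expected surviving larvae = c × s(c):
  c=13: 13 × 0.615 = 7.995
  c=14: 14 × 0.590 = 8.260
  c=15: 15 × 0.565 = 8.475
  c=16: 16 × 0.540 = 8.640
  c=17: 17 × 0.515 = 8.755
  c=18: 18 × 0.490 = 8.820
  c=19: 19 × 0.465 = 8.835
  c=20: 20 × 0.440 = 8.800
Maximum at c = 19 (8.835 surviving larvae).

19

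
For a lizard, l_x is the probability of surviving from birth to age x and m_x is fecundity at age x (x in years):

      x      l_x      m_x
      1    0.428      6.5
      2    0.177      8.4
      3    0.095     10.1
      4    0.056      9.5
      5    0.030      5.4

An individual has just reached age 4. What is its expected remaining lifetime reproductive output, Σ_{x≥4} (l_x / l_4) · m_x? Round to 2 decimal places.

l_4 = 0.056. Conditional survival from age 4 to x is l_x / l_4.
  x=4: (0.056/0.056) × 9.5 = 9.5000
  x=5: (0.030/0.056) × 5.4 = 2.8929
Sum = 9.5000 + 2.8929 = 12.3929

12.39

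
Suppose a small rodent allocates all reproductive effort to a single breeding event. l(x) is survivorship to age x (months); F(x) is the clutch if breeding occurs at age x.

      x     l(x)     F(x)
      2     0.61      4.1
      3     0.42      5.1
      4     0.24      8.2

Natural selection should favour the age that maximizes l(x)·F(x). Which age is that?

Expected offspring if breeding at age x = l(x) × F(x):
  age 2: 0.61 × 4.1 = 2.501
  age 3: 0.42 × 5.1 = 2.142
  age 4: 0.24 × 8.2 = 1.968
Maximum at age 2 (2.501).

2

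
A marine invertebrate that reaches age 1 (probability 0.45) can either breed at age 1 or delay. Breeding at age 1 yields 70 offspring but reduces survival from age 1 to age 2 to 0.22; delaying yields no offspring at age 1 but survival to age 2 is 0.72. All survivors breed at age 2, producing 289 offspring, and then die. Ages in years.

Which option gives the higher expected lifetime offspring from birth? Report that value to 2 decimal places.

breed at age 1: R₀ = 0.45 × (70 + 0.22 × 289) = 0.45 × 133.5800 = 60.1110
delay to age 2: R₀ = 0.45 × (0.72 × 289) = 0.45 × 208.0800 = 93.6360
Higher: delay to age 2 (93.6360).

93.64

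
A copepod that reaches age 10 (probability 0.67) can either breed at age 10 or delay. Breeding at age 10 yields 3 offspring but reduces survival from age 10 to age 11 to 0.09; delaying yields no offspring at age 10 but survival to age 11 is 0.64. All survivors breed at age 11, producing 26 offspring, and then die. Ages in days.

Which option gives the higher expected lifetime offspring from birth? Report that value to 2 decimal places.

breed at age 10: R₀ = 0.67 × (3 + 0.09 × 26) = 0.67 × 5.3400 = 3.5778
delay to age 11: R₀ = 0.67 × (0.64 × 26) = 0.67 × 16.6400 = 11.1488
Higher: delay to age 11 (11.1488).

11.15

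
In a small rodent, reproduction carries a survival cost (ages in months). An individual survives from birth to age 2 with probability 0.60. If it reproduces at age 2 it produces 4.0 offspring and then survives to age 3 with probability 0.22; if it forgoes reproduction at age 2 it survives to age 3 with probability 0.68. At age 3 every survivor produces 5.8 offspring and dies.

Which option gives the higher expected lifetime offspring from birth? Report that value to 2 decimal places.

breed at age 2: R₀ = 0.60 × (4.0 + 0.22 × 5.8) = 0.60 × 5.2760 = 3.1656
delay to age 3: R₀ = 0.60 × (0.68 × 5.8) = 0.60 × 3.9440 = 2.3664
Higher: breed at age 2 (3.1656).

3.17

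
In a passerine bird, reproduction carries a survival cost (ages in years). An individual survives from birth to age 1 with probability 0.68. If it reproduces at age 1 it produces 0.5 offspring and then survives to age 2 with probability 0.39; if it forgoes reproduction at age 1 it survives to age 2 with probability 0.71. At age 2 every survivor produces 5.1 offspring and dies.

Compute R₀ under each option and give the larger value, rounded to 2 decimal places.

breed at age 1: R₀ = 0.68 × (0.5 + 0.39 × 5.1) = 0.68 × 2.4890 = 1.6925
delay to age 2: R₀ = 0.68 × (0.71 × 5.1) = 0.68 × 3.6210 = 2.4623
Higher: delay to age 2 (2.4623).

2.46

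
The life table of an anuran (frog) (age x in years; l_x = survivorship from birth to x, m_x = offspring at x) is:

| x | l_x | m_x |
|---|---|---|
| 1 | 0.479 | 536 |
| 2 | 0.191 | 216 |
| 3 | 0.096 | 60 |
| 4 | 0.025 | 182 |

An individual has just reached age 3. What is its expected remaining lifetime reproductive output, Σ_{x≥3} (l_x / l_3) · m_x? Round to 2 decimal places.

l_3 = 0.096. Conditional survival from age 3 to x is l_x / l_3.
  x=3: (0.096/0.096) × 60 = 60.0000
  x=4: (0.025/0.096) × 182 = 47.3958
Sum = 60.0000 + 47.3958 = 107.3958

107.40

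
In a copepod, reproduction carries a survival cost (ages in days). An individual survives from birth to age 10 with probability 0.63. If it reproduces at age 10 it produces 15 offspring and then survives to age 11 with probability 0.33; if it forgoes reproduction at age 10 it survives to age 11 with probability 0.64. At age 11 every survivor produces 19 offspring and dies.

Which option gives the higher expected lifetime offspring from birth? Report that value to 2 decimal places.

13.40

breed at age 10: R₀ = 0.63 × (15 + 0.33 × 19) = 0.63 × 21.2700 = 13.4001
delay to age 11: R₀ = 0.63 × (0.64 × 19) = 0.63 × 12.1600 = 7.6608
Higher: breed at age 10 (13.4001).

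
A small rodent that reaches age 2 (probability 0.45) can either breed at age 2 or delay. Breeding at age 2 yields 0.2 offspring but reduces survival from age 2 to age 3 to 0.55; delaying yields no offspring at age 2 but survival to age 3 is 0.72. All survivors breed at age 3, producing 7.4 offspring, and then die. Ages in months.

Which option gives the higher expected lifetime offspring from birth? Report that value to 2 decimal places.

2.40

breed at age 2: R₀ = 0.45 × (0.2 + 0.55 × 7.4) = 0.45 × 4.2700 = 1.9215
delay to age 3: R₀ = 0.45 × (0.72 × 7.4) = 0.45 × 5.3280 = 2.3976
Higher: delay to age 3 (2.3976).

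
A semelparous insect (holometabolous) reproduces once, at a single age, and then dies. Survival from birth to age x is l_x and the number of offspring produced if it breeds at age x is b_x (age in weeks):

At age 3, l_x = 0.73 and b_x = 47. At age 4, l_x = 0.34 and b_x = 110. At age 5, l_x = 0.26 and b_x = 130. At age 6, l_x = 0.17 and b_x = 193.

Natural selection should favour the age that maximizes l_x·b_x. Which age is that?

4

Expected offspring if breeding at age x = l_x × b_x:
  age 3: 0.73 × 47 = 34.310
  age 4: 0.34 × 110 = 37.400
  age 5: 0.26 × 130 = 33.800
  age 6: 0.17 × 193 = 32.810
Maximum at age 4 (37.400).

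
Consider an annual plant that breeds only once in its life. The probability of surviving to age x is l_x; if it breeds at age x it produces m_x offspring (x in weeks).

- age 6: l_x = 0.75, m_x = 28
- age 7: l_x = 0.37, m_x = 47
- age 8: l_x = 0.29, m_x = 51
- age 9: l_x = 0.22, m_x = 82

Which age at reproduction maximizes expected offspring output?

6

Expected offspring if breeding at age x = l_x × m_x:
  age 6: 0.75 × 28 = 21.000
  age 7: 0.37 × 47 = 17.390
  age 8: 0.29 × 51 = 14.790
  age 9: 0.22 × 82 = 18.040
Maximum at age 6 (21.000).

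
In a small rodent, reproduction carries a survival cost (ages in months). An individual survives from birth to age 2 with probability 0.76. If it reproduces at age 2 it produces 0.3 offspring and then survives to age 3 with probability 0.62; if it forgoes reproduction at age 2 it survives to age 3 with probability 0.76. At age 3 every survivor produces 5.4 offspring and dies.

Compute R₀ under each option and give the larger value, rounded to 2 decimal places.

breed at age 2: R₀ = 0.76 × (0.3 + 0.62 × 5.4) = 0.76 × 3.6480 = 2.7725
delay to age 3: R₀ = 0.76 × (0.76 × 5.4) = 0.76 × 4.1040 = 3.1190
Higher: delay to age 3 (3.1190).

3.12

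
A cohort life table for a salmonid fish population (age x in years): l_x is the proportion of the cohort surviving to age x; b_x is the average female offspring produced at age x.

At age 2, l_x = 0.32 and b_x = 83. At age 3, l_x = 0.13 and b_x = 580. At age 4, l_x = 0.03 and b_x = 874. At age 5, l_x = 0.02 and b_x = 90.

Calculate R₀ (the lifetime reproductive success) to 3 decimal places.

R₀ = Σ l_x b_x:
  age 2: 0.32 × 83 = 26.5600
  age 3: 0.13 × 580 = 75.4000
  age 4: 0.03 × 874 = 26.2200
  age 5: 0.02 × 90 = 1.8000
R₀ = 26.5600 + 75.4000 + 26.2200 + 1.8000 = 129.9800

129.980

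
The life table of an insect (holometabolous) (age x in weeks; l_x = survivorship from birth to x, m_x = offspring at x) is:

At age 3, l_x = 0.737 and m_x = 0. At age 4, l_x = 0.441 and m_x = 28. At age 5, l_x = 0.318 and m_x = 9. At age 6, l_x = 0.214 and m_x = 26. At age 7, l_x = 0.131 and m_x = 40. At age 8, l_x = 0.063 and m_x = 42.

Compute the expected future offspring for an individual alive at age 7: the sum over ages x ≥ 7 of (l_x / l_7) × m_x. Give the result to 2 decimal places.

60.20

l_7 = 0.131. Conditional survival from age 7 to x is l_x / l_7.
  x=7: (0.131/0.131) × 40 = 40.0000
  x=8: (0.063/0.131) × 42 = 20.1985
Sum = 40.0000 + 20.1985 = 60.1985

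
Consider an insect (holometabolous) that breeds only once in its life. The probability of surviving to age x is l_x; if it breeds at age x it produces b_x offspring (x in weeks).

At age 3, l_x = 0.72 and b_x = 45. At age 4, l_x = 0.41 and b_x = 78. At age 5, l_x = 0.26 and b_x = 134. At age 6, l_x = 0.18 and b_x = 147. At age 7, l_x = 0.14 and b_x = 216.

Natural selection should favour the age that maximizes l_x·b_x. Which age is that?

5

Expected offspring if breeding at age x = l_x × b_x:
  age 3: 0.72 × 45 = 32.400
  age 4: 0.41 × 78 = 31.980
  age 5: 0.26 × 134 = 34.840
  age 6: 0.18 × 147 = 26.460
  age 7: 0.14 × 216 = 30.240
Maximum at age 5 (34.840).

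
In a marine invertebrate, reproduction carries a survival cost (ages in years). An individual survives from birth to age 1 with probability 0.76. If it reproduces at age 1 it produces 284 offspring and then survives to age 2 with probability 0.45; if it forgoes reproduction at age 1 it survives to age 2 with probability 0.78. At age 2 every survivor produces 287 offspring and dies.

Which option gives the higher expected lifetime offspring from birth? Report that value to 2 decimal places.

breed at age 1: R₀ = 0.76 × (284 + 0.45 × 287) = 0.76 × 413.1500 = 313.9940
delay to age 2: R₀ = 0.76 × (0.78 × 287) = 0.76 × 223.8600 = 170.1336
Higher: breed at age 1 (313.9940).

313.99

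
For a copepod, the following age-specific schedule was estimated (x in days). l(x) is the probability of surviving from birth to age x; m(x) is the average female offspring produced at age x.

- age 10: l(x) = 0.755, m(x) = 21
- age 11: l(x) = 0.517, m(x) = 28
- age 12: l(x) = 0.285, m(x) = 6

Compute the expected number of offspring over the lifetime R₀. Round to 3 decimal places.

R₀ = Σ l(x) m(x):
  age 10: 0.755 × 21 = 15.8550
  age 11: 0.517 × 28 = 14.4760
  age 12: 0.285 × 6 = 1.7100
R₀ = 15.8550 + 14.4760 + 1.7100 = 32.0410

32.041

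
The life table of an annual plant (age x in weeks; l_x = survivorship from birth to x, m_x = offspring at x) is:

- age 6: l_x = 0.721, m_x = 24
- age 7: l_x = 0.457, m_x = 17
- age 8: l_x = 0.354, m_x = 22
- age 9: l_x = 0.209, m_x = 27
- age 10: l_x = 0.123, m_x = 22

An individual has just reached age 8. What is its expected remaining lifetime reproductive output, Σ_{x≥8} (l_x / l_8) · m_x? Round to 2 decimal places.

45.58

l_8 = 0.354. Conditional survival from age 8 to x is l_x / l_8.
  x=8: (0.354/0.354) × 22 = 22.0000
  x=9: (0.209/0.354) × 27 = 15.9407
  x=10: (0.123/0.354) × 22 = 7.6441
Sum = 22.0000 + 15.9407 + 7.6441 = 45.5847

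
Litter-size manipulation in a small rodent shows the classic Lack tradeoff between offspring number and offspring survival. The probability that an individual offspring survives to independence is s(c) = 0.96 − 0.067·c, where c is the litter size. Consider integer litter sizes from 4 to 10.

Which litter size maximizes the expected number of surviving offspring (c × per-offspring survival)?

7

Expected surviving offspring = c × s(c):
  c=4: 4 × 0.692 = 2.768
  c=5: 5 × 0.625 = 3.125
  c=6: 6 × 0.558 = 3.348
  c=7: 7 × 0.491 = 3.437
  c=8: 8 × 0.424 = 3.392
  c=9: 9 × 0.357 = 3.213
  c=10: 10 × 0.290 = 2.900
Maximum at c = 7 (3.437 surviving offspring).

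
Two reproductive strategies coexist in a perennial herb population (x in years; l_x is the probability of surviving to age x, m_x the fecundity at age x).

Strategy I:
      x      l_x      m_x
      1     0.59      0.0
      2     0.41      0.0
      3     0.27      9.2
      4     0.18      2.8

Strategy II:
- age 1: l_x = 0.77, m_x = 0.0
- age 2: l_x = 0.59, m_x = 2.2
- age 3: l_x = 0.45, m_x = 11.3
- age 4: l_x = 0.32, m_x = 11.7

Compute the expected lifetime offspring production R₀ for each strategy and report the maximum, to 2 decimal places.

10.13

Strategy I: R₀ = 0.59×0.0 + 0.41×0.0 + 0.27×9.2 + 0.18×2.8 = 2.9880
Strategy II: R₀ = 0.77×0.0 + 0.59×2.2 + 0.45×11.3 + 0.32×11.7 = 10.1270
Highest R₀: strategy II with 10.1270.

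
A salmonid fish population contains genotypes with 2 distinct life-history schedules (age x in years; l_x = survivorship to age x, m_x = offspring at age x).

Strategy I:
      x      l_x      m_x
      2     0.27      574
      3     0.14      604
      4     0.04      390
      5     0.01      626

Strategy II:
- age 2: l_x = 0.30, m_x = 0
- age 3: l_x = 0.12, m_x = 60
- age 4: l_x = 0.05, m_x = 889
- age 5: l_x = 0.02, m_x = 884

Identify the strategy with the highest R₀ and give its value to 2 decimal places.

Strategy I: R₀ = 0.27×574 + 0.14×604 + 0.04×390 + 0.01×626 = 261.4000
Strategy II: R₀ = 0.30×0 + 0.12×60 + 0.05×889 + 0.02×884 = 69.3300
Highest R₀: strategy I with 261.4000.

261.40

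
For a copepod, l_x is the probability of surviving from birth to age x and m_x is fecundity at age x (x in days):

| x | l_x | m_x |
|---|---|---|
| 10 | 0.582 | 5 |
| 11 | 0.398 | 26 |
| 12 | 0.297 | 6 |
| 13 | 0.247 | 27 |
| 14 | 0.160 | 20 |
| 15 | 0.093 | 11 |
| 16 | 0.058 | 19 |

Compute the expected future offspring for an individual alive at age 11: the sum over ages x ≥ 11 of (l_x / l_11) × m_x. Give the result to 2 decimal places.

l_11 = 0.398. Conditional survival from age 11 to x is l_x / l_11.
  x=11: (0.398/0.398) × 26 = 26.0000
  x=12: (0.297/0.398) × 6 = 4.4774
  x=13: (0.247/0.398) × 27 = 16.7563
  x=14: (0.160/0.398) × 20 = 8.0402
  x=15: (0.093/0.398) × 11 = 2.5704
  x=16: (0.058/0.398) × 19 = 2.7688
Sum = 26.0000 + 4.4774 + 16.7563 + 8.0402 + 2.5704 + 2.7688 = 60.6131

60.61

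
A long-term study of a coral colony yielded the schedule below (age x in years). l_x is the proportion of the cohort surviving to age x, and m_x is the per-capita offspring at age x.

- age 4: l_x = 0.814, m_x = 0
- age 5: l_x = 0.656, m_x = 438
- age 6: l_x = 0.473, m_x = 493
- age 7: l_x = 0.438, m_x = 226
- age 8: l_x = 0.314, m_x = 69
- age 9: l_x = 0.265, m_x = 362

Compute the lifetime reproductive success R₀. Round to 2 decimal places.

R₀ = Σ l_x m_x:
  age 4: 0.814 × 0 = 0.0000
  age 5: 0.656 × 438 = 287.3280
  age 6: 0.473 × 493 = 233.1890
  age 7: 0.438 × 226 = 98.9880
  age 8: 0.314 × 69 = 21.6660
  age 9: 0.265 × 362 = 95.9300
R₀ = 0.0000 + 287.3280 + 233.1890 + 98.9880 + 21.6660 + 95.9300 = 737.1010

737.10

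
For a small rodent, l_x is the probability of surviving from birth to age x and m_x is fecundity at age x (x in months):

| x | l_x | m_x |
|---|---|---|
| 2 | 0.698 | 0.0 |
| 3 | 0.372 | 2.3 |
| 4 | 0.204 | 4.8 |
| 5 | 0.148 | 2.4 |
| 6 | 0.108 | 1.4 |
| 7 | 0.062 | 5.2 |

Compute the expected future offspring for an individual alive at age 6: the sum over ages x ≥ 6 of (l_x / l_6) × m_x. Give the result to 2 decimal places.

l_6 = 0.108. Conditional survival from age 6 to x is l_x / l_6.
  x=6: (0.108/0.108) × 1.4 = 1.4000
  x=7: (0.062/0.108) × 5.2 = 2.9852
Sum = 1.4000 + 2.9852 = 4.3852

4.39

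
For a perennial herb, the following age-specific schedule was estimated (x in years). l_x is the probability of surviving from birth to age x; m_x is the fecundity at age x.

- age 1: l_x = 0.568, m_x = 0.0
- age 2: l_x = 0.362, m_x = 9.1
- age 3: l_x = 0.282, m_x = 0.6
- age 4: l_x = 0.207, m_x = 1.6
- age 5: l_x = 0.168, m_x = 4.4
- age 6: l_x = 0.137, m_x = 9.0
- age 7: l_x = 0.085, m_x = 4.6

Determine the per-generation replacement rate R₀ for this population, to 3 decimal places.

R₀ = Σ l_x m_x:
  age 1: 0.568 × 0.0 = 0.0000
  age 2: 0.362 × 9.1 = 3.2942
  age 3: 0.282 × 0.6 = 0.1692
  age 4: 0.207 × 1.6 = 0.3312
  age 5: 0.168 × 4.4 = 0.7392
  age 6: 0.137 × 9.0 = 1.2330
  age 7: 0.085 × 4.6 = 0.3910
R₀ = 0.0000 + 3.2942 + 0.1692 + 0.3312 + 0.7392 + 1.2330 + 0.3910 = 6.1578

6.158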